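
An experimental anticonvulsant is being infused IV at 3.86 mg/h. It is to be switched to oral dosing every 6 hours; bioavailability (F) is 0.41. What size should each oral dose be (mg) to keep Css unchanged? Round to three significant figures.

56.5 mg

To maintain the same Css, the systemic dosing rate must be unchanged: F·D/τ = infusion rate.
D = rate × τ / F = 3.86 × 6 / 0.41 = 56.49 mg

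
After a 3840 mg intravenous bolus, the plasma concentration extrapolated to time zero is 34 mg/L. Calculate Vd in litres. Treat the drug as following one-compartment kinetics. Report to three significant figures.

113 L

Immediately after an IV bolus, C₀ = Dose / Vd, so Vd = Dose / C₀.
Vd = 3840 / 34 = 112.9 L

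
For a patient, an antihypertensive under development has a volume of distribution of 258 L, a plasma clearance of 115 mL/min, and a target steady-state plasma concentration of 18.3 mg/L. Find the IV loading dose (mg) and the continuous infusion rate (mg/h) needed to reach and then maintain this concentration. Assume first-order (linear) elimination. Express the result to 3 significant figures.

Loading: fill Vd to C_target → 258.0 L × 18.3 mg/L = 4721 mg
CL = 115 mL/min = 115 × 0.06 = 6.900 L/h
Infusion rate = 6.900 L/h × 18.3 mg/L = 126.3 mg/h

(a) 4720 mg; (b) 126 mg/h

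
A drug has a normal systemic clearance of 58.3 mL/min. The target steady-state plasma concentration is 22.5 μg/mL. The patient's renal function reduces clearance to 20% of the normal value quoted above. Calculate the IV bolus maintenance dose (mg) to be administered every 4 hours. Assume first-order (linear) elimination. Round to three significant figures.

Convert clearance: 58.3 mL/min × 60 min/h ÷ 1000 mL/L = 3.498 L/h
Patient clearance = 0.2 × 3.498 = 0.6996 L/h
D = CL × Css × τ = 0.6996 × 22.5 × 4 = 62.96 mg

63.0 mg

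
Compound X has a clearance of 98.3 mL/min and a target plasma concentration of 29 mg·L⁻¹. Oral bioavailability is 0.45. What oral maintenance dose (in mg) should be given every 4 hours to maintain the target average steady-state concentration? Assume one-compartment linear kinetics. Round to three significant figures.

CL = 98.3 mL/min × 60/1000 = 5.898 L/h
D = CL × Css × τ / F = 5.898 × 29 × 4 / 0.45 = 1520 mg

1520 mg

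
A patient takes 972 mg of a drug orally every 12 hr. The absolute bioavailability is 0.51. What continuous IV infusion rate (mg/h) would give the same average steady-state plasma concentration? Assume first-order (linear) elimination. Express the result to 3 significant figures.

Equivalent systemic input: infusion rate = F·D/τ.
Rate = 0.51 × 972 / 12 = 41.31 mg/h

41.3 mg/h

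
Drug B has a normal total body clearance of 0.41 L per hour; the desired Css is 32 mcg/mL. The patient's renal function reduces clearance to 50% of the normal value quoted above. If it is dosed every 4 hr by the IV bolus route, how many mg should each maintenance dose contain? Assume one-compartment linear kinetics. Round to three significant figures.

Patient clearance = 0.5 × 0.4100 = 0.2050 L/h
At steady state, dose per interval replaces the amount cleared in that interval: D/τ = CL·Css.
D = CL × Css × τ = 0.2050 × 32 × 4 = 26.24 mg

26.2 mg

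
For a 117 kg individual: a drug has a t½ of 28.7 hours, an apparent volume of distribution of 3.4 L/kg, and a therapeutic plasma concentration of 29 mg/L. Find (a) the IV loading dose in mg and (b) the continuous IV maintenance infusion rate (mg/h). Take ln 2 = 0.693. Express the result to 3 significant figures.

Vd = 3.4 L/kg × 117 kg = 397.8 L
LD = Vd × C = 397.8 × 29 = 11540 mg
CL = 0.693 × Vd / t½ = 0.693 × 397.8 / 28.7 = 9.605 L/h
Infusion rate = CL × Css = 9.605 × 29 = 278.5 mg/h

(a) 11500 mg; (b) 279 mg/h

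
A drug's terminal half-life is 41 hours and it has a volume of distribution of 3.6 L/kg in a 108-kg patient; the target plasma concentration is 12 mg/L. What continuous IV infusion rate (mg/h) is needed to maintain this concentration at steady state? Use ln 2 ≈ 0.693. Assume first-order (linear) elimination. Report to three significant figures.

Vd = 3.6 L/kg × 108 kg = 388.8 L
CL = 0.693 × Vd / t½ = 0.693 × 388.8 / 41 = 6.572 L/h
Infusion rate = CL × Css = 6.572 × 12 = 78.86 mg/h

78.9 mg/h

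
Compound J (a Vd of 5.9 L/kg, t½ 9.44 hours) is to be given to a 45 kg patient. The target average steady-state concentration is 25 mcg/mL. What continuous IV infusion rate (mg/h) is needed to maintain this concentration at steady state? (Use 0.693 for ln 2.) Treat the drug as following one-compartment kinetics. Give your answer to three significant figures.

487 mg/h

Vd(total) = 45 kg × 5.9 L/kg = 265.5 L
CL = ln 2 · Vd / t½ = 0.693 × 265.5 / 9.44 = 19.49 L/h
Infusion rate = CL × Css = 19.49 × 25 = 487.3 mg/h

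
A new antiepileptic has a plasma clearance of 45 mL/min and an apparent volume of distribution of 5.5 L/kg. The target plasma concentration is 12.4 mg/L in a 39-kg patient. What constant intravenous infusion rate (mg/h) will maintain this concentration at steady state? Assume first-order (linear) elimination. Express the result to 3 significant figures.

33.5 mg/h

Convert clearance: 45 mL/min × 60 min/h ÷ 1000 mL/L = 2.700 L/h
Vd does not affect the maintenance rate; only clearance governs steady-state input.
Rate = CL × Css = 2.700 × 12.4 = 33.48 mg/h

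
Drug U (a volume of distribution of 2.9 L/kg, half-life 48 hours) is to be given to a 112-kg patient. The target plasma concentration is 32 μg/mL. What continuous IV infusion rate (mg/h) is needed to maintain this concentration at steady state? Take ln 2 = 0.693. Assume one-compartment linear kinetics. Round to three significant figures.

150 mg/h

Vd = 2.9 L/kg × 112 kg = 324.8 L
k = 0.693/48 = 0.01444 h⁻¹, so CL = k·Vd = 0.01444 × 324.8 = 4.690 L/h
Infusion rate = CL × Css = 4.690 × 32 = 150.1 mg/h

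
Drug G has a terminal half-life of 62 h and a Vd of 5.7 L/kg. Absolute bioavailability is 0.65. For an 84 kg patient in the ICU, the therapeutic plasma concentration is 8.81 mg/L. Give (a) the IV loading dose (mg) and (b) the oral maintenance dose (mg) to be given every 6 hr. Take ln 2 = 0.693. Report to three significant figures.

(a) 4220 mg; (b) 435 mg

Vd(total) = 84 kg × 5.7 L/kg = 478.8 L
LD = Vd × C = 478.8 × 8.81 = 4218 mg
CL = 0.693 × Vd / t½ = 0.693 × 478.8 / 62 = 5.352 L/h
D = CL × Css × τ / F = 5.352 × 8.81 × 6 / 0.65 = 435.2 mg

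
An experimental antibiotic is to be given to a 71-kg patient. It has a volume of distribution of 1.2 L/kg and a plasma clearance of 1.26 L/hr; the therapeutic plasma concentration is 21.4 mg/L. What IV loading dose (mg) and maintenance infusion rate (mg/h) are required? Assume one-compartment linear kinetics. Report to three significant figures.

Total Vd = 1.2 × 71 = 85.20 L
Loading dose = Vd × C = 85.20 × 21.4 = 1823 mg
Infusion rate = 1.260 L/h × 21.4 mg/L = 26.96 mg/h

(a) 1820 mg; (b) 27.0 mg/h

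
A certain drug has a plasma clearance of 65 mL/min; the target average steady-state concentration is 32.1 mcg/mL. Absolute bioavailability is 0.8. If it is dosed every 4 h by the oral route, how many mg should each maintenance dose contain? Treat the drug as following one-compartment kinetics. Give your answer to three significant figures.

CL = 65 mL/min = 65 × 0.06 = 3.900 L/h
At steady state, dose per interval replaces the amount cleared in that interval: F·D/τ = CL·Css.
D = CL × Css × τ / F = 3.900 × 32.1 × 4 / 0.8 = 626.0 mg

626 mg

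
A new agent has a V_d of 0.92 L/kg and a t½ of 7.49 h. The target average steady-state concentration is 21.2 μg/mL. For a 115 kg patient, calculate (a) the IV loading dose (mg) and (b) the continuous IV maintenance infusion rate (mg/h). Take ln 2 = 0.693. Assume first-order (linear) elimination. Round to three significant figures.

(a) 2240 mg; (b) 208 mg/h

Vd(total) = 115 kg × 0.92 L/kg = 105.8 L
LD = Vd × C = 105.8 × 21.2 = 2243 mg
CL = 0.693 × Vd / t½ = 0.693 × 105.8 / 7.49 = 9.789 L/h
Infusion rate = CL × Css = 9.789 × 21.2 = 207.5 mg/h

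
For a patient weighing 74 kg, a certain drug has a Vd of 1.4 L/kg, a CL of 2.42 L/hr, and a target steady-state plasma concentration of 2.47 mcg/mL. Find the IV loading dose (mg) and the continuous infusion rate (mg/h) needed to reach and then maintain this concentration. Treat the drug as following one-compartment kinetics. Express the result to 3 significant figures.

Total Vd = 1.4 × 74 = 103.6 L
Loading: fill Vd to C_target → 103.6 L × 2.47 mg/L = 255.9 mg
Infusion rate = 2.420 L/h × 2.47 mg/L = 5.977 mg/h

(a) 256 mg; (b) 5.98 mg/h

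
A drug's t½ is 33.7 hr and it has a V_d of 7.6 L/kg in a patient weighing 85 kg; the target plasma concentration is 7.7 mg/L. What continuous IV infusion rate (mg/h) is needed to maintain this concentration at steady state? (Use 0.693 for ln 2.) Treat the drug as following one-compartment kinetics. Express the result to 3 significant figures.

Total Vd = 7.6 × 85 = 646.0 L
k = 0.693/33.7 = 0.02056 h⁻¹, so CL = k·Vd = 0.02056 × 646.0 = 13.28 L/h
Infusion rate = CL × Css = 13.28 × 7.7 = 102.3 mg/h

102 mg/h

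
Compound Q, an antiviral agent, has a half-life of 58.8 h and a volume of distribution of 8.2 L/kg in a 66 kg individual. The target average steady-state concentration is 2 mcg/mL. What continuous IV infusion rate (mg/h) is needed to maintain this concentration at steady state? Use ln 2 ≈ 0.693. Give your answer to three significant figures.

12.8 mg/h

Vd = 8.2 L/kg × 66 kg = 541.2 L
k = 0.693/58.8 = 0.01179 h⁻¹, so CL = k·Vd = 0.01179 × 541.2 = 6.381 L/h
Infusion rate = CL × Css = 6.381 × 2 = 12.76 mg/h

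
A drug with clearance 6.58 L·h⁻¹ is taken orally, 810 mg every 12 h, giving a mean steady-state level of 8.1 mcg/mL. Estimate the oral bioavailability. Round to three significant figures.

0.790

F·D/τ = CL·Css at steady state → F = CL·Css·τ / D.
F = 6.58 × 8.1 × 12 / 810 = 0.790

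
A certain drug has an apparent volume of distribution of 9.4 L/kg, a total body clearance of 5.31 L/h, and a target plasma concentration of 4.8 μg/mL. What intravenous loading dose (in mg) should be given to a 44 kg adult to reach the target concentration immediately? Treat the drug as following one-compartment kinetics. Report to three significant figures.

1990 mg

Vd(total) = 44 kg × 9.4 L/kg = 413.6 L
The loading dose fills Vd to the target concentration.
LD = Vd × C = 413.6 × 4.800 = 1985 mg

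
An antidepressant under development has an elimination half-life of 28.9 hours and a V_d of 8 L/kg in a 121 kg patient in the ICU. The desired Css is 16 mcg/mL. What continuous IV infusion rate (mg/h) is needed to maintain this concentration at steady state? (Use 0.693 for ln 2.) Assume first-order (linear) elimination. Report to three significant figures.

Vd = 8 L/kg × 121 kg = 968.0 L
k = 0.693/28.9 = 0.02398 h⁻¹, so CL = k·Vd = 0.02398 × 968.0 = 23.21 L/h
Infusion rate = CL × Css = 23.21 × 16 = 371.4 mg/h

371 mg/h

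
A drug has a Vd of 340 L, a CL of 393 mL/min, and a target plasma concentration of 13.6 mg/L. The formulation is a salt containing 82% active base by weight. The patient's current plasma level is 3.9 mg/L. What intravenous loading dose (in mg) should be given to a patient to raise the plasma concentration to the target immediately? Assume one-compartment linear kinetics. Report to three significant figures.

Concentration deficit ΔC = 13.6 − 3.9 = 9.700 mg/L
LD = Vd × ΔC / S = 340.0 × 9.700 / 0.82 = 4022 mg

4020 mg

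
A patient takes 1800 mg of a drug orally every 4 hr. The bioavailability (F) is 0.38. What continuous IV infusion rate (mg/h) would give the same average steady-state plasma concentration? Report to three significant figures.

171 mg/h

Equivalent systemic input: infusion rate = F·D/τ.
Rate = 0.38 × 1800 / 4 = 171.0 mg/h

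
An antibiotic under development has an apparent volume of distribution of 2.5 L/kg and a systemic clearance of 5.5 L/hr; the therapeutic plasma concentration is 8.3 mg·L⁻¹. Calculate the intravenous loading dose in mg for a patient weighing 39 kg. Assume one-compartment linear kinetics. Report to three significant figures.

Vd = 2.5 L/kg × 39 kg = 97.50 L
LD = Vd × C = 97.50 × 8.300 = 809.3 mg

809 mg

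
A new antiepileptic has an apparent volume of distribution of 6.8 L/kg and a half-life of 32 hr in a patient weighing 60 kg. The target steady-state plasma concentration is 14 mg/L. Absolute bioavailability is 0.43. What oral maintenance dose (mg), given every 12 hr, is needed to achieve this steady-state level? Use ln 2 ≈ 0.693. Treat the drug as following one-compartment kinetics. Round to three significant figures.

Vd = 6.8 L/kg × 60 kg = 408.0 L
CL = ln 2 · Vd / t½ = 0.693 × 408.0 / 32 = 8.836 L/h
D = CL × Css × τ / F = 8.836 × 14 × 12 / 0.43 = 3452 mg

3450 mg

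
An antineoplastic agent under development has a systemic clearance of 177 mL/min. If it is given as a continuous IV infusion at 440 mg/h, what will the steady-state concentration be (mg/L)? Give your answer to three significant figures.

41.4 mg/L

Convert clearance: 177 mL/min × 60 min/h ÷ 1000 mL/L = 10.62 L/h
Css = rate / CL = 440 / 10.62 = 41.43 mg/L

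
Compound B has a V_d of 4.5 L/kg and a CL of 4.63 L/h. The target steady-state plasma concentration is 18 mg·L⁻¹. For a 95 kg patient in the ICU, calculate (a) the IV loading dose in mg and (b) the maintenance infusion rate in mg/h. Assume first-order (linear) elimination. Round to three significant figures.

(a) 7700 mg; (b) 83.3 mg/h

Vd = 4.5 L/kg × 95 kg = 427.5 L
Loading: fill Vd to C_target → 427.5 L × 18 mg/L = 7695 mg
Infusion rate = 4.630 L/h × 18 mg/L = 83.34 mg/h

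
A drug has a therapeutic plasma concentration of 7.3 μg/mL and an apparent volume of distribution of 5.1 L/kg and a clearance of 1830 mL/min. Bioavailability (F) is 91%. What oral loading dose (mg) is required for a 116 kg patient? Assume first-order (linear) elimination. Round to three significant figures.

Vd = 5.1 L/kg × 116 kg = 591.6 L
The loading dose fills Vd to the target concentration; clearance is irrelevant here.
LD = Vd × C / F = 591.6 × 7.300 / 0.91 = 4746 mg

4750 mg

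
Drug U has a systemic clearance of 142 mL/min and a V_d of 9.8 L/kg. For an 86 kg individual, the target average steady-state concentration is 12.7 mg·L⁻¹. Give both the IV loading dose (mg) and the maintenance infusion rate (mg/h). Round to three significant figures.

Total Vd = 9.8 × 86 = 842.8 L
Loading dose = Vd × C = 842.8 × 12.7 = 10700 mg
CL = 142 mL/min = 142 × 0.06 = 8.520 L/h
Infusion rate = 8.520 L/h × 12.7 mg/L = 108.2 mg/h

(a) 10700 mg; (b) 108 mg/h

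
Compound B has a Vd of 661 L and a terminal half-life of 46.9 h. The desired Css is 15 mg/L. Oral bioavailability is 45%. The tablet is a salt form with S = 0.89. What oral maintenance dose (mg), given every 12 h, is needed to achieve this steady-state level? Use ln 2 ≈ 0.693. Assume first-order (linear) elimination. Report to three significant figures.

4390 mg

k = 0.693/46.9 = 0.01478 h⁻¹, so CL = k·Vd = 0.01478 × 661.0 = 9.770 L/h
D = CL × Css × τ / F / S = 9.770 × 15 × 12 / 0.45 / 0.89 = 4391 mg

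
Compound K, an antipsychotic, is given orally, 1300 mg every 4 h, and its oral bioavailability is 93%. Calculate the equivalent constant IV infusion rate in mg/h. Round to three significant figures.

302 mg/h

Equivalent systemic input: infusion rate = F·D/τ.
Rate = 0.93 × 1300 / 4 = 302.3 mg/h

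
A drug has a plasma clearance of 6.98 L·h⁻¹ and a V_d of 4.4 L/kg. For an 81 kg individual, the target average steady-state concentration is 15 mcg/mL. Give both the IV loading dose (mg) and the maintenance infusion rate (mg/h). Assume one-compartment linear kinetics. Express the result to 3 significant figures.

Vd = 4.4 L/kg × 81 kg = 356.4 L
Loading: fill Vd to C_target → 356.4 L × 15 mg/L = 5346 mg
Maintenance: replace elimination → rate = CL × Css = 6.980 × 15 = 104.7 mg/h

(a) 5350 mg; (b) 105 mg/h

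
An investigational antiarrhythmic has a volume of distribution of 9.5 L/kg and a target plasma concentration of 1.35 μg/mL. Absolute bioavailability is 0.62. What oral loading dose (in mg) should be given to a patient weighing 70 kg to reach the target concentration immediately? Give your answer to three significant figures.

1450 mg

Vd = 9.5 L/kg × 70 kg = 665.0 L
LD = Vd × C / F = 665.0 × 1.350 / 0.62 = 1448 mg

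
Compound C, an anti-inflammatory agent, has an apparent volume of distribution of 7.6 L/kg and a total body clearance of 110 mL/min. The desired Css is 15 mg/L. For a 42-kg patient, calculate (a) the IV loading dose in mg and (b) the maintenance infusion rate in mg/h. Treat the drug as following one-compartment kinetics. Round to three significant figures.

(a) 4790 mg; (b) 99.0 mg/h

Vd = 7.6 L/kg × 42 kg = 319.2 L
Loading: fill Vd to C_target → 319.2 L × 15 mg/L = 4788 mg
Convert clearance: 110 mL/min × 60 min/h ÷ 1000 mL/L = 6.600 L/h
Maintenance: replace elimination → rate = CL × Css = 6.600 × 15 = 99.00 mg/h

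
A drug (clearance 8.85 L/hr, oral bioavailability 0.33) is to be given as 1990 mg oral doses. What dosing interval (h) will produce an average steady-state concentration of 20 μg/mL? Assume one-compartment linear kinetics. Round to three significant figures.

3.71 h

F·D/τ = CL·Css → τ = F·D / (CL·Css).
τ = 0.33 × 1990 / (8.85 × 20) = 3.710 h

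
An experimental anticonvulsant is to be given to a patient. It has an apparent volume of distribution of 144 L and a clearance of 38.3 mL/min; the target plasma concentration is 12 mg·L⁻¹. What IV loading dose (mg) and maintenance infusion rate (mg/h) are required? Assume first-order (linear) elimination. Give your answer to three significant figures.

LD = Vd · C_target = 144.0 × 12 = 1728 mg
CL = 38.3 mL/min = 38.3 × 0.06 = 2.298 L/h
Maintenance: replace elimination → rate = CL × Css = 2.298 × 12 = 27.58 mg/h

(a) 1730 mg; (b) 27.6 mg/h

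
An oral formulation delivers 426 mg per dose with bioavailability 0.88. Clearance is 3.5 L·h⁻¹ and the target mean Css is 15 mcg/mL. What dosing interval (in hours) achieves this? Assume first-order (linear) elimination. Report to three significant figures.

F·D/τ = CL·Css → τ = F·D / (CL·Css).
τ = 0.88 × 426 / (3.5 × 15) = 7.141 h

7.14 h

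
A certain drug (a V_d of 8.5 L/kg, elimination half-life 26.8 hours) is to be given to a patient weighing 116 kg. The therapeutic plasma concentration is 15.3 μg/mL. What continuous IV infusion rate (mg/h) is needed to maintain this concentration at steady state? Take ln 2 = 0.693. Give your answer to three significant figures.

Total Vd = 8.5 × 116 = 986.0 L
CL = ln 2 · Vd / t½ = 0.693 × 986.0 / 26.8 = 25.50 L/h
Infusion rate = CL × Css = 25.50 × 15.3 = 390.2 mg/h

390 mg/h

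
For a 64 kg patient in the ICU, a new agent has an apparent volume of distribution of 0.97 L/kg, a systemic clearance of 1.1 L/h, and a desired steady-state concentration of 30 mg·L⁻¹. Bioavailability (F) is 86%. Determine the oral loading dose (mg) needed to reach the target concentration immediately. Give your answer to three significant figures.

Total Vd = 0.97 × 64 = 62.08 L
Loading dose depends on Vd (not clearance): it fills the distribution volume.
LD = Vd × C / F = 62.08 × 30.00 / 0.86 = 2166 mg

2170 mg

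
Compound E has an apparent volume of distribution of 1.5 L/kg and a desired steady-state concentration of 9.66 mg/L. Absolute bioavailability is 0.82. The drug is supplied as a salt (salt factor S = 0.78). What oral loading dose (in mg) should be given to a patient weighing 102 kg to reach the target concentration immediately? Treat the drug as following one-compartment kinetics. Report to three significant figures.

Total Vd = 1.5 × 102 = 153.0 L
The loading dose fills Vd to the target concentration.
LD = Vd × C / F / S = 153.0 × 9.660 / 0.82 / 0.78 = 2311 mg

2310 mg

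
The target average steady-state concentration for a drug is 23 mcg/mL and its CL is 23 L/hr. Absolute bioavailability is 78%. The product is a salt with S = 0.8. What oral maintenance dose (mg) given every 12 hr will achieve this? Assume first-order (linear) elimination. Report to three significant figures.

D = CL × Css × τ / F / S = 23.00 × 23 × 12 / 0.78 / 0.8 = 10170 mg

10200 mg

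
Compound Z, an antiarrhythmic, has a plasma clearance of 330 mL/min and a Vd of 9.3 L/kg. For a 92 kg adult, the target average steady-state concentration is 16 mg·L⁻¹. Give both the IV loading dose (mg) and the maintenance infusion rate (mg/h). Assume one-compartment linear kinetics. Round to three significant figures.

Total Vd = 9.3 × 92 = 855.6 L
Loading dose = Vd × C = 855.6 × 16 = 13690 mg
CL = 330 mL/min = 330 × 0.06 = 19.80 L/h
Maintenance: replace elimination → rate = CL × Css = 19.80 × 16 = 316.8 mg/h

(a) 13700 mg; (b) 317 mg/h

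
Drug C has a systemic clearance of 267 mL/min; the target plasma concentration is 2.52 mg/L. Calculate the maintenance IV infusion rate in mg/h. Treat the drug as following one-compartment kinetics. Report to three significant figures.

40.4 mg/h

CL = 267 mL/min = 267 × 0.06 = 16.02 L/h
At steady state, infusion rate equals elimination rate: rate in = CL × Css.
Rate = CL × Css = 16.02 × 2.52 = 40.37 mg/h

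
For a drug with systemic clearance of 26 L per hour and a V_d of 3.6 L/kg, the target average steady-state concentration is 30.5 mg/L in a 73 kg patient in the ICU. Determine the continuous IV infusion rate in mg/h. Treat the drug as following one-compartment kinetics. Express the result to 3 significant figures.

Infusion rate = CL · Css = 26.00 L/h × 30.5 mg/L = 793.0 mg/h

793 mg/h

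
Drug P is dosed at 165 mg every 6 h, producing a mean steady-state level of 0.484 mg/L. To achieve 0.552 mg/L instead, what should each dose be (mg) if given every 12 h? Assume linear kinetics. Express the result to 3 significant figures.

For first-order elimination, Css ∝ F·D/(CL·τ); F and CL are unchanged, so Css ∝ D/τ.
D₂ = D₁ × (Css,target / Css,current) × (τ₂/τ₁) = 165 × (0.552/0.484) × (12/6) = 376.4 mg

376 mg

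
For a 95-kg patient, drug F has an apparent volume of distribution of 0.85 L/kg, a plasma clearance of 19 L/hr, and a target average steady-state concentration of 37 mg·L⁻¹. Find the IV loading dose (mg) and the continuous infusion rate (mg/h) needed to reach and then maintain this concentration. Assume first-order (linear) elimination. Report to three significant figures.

(a) 2990 mg; (b) 703 mg/h

Vd(total) = 95 kg × 0.85 L/kg = 80.75 L
Loading dose = Vd × C = 80.75 × 37 = 2988 mg
Maintenance: replace elimination → rate = CL × Css = 19.00 × 37 = 703.0 mg/h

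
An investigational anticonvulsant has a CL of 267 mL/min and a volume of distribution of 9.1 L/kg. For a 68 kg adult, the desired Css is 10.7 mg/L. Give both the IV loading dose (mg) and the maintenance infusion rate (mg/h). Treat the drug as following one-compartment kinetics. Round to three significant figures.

(a) 6620 mg; (b) 171 mg/h

Total Vd = 9.1 × 68 = 618.8 L
LD = Vd · C_target = 618.8 × 10.7 = 6621 mg
CL = 267 mL/min = 267 × 0.06 = 16.02 L/h
Infusion rate = 16.02 L/h × 10.7 mg/L = 171.4 mg/h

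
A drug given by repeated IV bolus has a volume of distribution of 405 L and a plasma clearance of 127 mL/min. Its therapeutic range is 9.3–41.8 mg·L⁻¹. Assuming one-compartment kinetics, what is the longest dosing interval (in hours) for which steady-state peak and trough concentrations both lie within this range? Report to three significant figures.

CL = 127 mL/min = 127 × 0.06 = 7.620 L/h
k = CL / Vd = 7.620 / 405.0 = 0.01881 h⁻¹
Between IV bolus doses, concentration decays as C = C₀·e^(−kτ), so C_peak/C_trough = e^(kτ).
τ_max = ln(C_peak/C_trough) / k = ln(41.8/9.3) / 0.01881 = 1.503 / 0.01881 = 79.90 h

79.9 h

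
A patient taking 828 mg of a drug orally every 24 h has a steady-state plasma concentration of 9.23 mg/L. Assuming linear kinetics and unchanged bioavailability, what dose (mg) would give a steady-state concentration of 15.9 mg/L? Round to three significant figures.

1430 mg

For first-order elimination, Css ∝ F·D/(CL·τ); F and CL are unchanged, so Css ∝ D/τ.
D₂ = D₁ × (Css,target / Css,current) = 828 × 15.9/9.23 = 1426 mg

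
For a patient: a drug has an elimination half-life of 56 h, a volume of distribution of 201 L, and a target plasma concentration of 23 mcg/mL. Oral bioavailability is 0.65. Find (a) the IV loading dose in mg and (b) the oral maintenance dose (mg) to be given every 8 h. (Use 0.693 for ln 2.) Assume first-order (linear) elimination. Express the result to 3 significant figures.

LD = Vd × C = 201.0 × 23 = 4623 mg
CL = 0.693 × Vd / t½ = 0.693 × 201.0 / 56 = 2.487 L/h
D = CL × Css × τ / F = 2.487 × 23 × 8 / 0.65 = 704.0 mg

(a) 4620 mg; (b) 704 mg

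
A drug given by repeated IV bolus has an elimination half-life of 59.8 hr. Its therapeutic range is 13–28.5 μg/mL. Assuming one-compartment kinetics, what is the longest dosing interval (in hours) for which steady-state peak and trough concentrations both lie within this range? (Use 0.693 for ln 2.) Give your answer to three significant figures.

k = 0.693 / t½ = 0.693 / 59.8 = 0.01159 h⁻¹
Between IV bolus doses, concentration decays as C = C₀·e^(−kτ), so C_peak/C_trough = e^(kτ).
τ_max = ln(C_peak/C_trough) / k = ln(28.5/13) / 0.01159 = 0.7850 / 0.01159 = 67.73 h

67.7 h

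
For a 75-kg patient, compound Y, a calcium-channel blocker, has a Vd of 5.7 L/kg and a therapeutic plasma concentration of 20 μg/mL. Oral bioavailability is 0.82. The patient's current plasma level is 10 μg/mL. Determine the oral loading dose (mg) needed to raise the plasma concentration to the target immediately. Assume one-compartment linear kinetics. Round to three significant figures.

Vd = 5.7 L/kg × 75 kg = 427.5 L
The loading dose fills Vd to the target concentration.
Concentration deficit ΔC = 20 − 10 = 10.00 mg/L
LD = Vd × ΔC / F = 427.5 × 10.00 / 0.82 = 5213 mg

5210 mg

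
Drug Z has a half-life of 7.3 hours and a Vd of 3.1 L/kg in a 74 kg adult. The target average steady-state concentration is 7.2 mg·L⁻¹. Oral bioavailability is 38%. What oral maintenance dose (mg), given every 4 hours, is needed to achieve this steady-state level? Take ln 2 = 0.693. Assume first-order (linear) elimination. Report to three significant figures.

1650 mg

Vd(total) = 74 kg × 3.1 L/kg = 229.4 L
CL = ln 2 · Vd / t½ = 0.693 × 229.4 / 7.3 = 21.78 L/h
D = CL × Css × τ / F = 21.78 × 7.2 × 4 / 0.38 = 1651 mg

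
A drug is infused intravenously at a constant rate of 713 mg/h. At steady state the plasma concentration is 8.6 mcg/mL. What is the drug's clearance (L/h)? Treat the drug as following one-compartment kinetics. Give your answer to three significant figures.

At steady state, infusion rate = CL × Css, so CL = rate / Css.
CL = 713 / 8.6 = 82.91 L/h

82.9 L/h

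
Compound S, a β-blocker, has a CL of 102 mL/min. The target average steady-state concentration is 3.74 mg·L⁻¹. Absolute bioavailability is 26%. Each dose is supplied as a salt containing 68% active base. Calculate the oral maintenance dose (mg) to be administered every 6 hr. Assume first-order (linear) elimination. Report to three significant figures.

CL = 102 mL/min × 60/1000 = 6.120 L/h
D = CL × Css × τ / F / S = 6.120 × 3.74 × 6 / 0.26 / 0.68 = 776.8 mg

777 mg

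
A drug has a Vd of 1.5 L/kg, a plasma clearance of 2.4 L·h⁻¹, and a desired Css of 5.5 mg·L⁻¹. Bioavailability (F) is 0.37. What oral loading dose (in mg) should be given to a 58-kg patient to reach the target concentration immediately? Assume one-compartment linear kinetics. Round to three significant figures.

1290 mg

Total Vd = 1.5 × 58 = 87.00 L
The loading dose fills Vd to the target concentration.
LD = Vd × C / F = 87.00 × 5.500 / 0.37 = 1293 mg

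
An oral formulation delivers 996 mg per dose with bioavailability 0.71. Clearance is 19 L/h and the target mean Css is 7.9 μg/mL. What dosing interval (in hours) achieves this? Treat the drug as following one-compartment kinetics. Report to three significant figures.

F·D/τ = CL·Css → τ = F·D / (CL·Css).
τ = 0.71 × 996 / (19 × 7.9) = 4.711 h

4.71 h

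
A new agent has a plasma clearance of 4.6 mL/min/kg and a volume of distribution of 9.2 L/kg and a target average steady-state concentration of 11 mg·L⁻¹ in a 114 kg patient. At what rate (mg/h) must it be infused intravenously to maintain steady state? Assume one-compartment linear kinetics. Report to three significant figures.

CL = 4.6 mL/min/kg × 114 kg = 524.4 mL/min = 524.4 × 60/1000 = 31.46 L/h
Rate = CL × Css = 31.46 × 11 = 346.1 mg/h

346 mg/h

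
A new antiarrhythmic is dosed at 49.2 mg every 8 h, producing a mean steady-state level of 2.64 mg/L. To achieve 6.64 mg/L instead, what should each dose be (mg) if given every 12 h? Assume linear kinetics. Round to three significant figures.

186 mg

For first-order elimination, Css ∝ F·D/(CL·τ); F and CL are unchanged, so Css ∝ D/τ.
D₂ = D₁ × (Css,target / Css,current) × (τ₂/τ₁) = 49.2 × (6.64/2.64) × (12/8) = 185.6 mg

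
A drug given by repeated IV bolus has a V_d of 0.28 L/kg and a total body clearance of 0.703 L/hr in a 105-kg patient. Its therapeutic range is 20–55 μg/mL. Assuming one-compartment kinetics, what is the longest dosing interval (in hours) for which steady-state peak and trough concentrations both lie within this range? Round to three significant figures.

42.3 h

Total Vd = 0.28 × 105 = 29.40 L
k = CL / Vd = 0.7030 / 29.40 = 0.02391 h⁻¹
Between IV bolus doses, concentration decays as C = C₀·e^(−kτ), so C_peak/C_trough = e^(kτ).
τ_max = ln(C_peak/C_trough) / k = ln(55/20) / 0.02391 = 1.012 / 0.02391 = 42.33 h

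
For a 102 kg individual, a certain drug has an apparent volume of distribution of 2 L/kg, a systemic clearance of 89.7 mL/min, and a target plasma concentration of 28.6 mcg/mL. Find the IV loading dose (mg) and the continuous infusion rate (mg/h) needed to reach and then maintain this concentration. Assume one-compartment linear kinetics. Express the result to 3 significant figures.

(a) 5830 mg; (b) 154 mg/h

Total Vd = 2 × 102 = 204.0 L
LD = Vd · C_target = 204.0 × 28.6 = 5834 mg
CL = 89.7 mL/min × 60/1000 = 5.382 L/h
Maintenance infusion rate = CL × Css = 5.382 × 28.6 = 153.9 mg/h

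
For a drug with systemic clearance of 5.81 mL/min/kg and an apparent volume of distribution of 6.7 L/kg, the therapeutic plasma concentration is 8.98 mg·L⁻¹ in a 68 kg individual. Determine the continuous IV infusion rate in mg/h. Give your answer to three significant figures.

213 mg/h

CL = 5.81 mL/min/kg × 68 kg = 395.1 mL/min = 395.1 × 60/1000 = 23.71 L/h
Vd does not affect the maintenance rate; only clearance governs steady-state input.
Infusion rate = CL · Css = 23.71 L/h × 8.98 mg/L = 212.9 mg/h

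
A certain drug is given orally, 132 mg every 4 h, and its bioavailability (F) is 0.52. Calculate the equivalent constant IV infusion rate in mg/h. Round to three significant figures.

Equivalent systemic input: infusion rate = F·D/τ.
Rate = 0.52 × 132 / 4 = 17.16 mg/h

17.2 mg/h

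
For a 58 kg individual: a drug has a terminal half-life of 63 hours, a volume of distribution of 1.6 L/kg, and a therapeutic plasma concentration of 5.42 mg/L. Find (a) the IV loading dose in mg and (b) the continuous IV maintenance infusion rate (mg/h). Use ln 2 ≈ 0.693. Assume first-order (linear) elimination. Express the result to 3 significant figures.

Total Vd = 1.6 × 58 = 92.80 L
LD = Vd × C = 92.80 × 5.42 = 503.0 mg
CL = 0.693 × Vd / t½ = 0.693 × 92.80 / 63 = 1.021 L/h
Infusion rate = CL × Css = 1.021 × 5.42 = 5.534 mg/h

(a) 503 mg; (b) 5.53 mg/h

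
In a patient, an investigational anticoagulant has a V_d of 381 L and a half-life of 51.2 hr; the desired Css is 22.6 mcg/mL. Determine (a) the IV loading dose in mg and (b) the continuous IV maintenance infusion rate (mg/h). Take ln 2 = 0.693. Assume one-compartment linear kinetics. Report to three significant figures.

(a) 8610 mg; (b) 117 mg/h

LD = Vd × C = 381.0 × 22.6 = 8611 mg
CL = 0.693 × Vd / t½ = 0.693 × 381.0 / 51.2 = 5.157 L/h
Infusion rate = CL × Css = 5.157 × 22.6 = 116.5 mg/h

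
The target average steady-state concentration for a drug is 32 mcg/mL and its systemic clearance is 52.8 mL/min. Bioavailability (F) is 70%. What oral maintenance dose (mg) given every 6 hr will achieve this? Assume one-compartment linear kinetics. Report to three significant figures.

869 mg

CL = 52.8 mL/min × 60/1000 = 3.168 L/h
D = CL × Css × τ / F = 3.168 × 32 × 6 / 0.7 = 868.9 mg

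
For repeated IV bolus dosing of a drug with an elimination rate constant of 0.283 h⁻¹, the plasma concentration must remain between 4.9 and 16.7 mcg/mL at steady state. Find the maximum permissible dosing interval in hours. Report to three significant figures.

Between IV bolus doses, concentration decays as C = C₀·e^(−kτ), so C_peak/C_trough = e^(kτ).
τ_max = ln(C_peak/C_trough) / k = ln(16.7/4.9) / 0.2830 = 1.226 / 0.2830 = 4.332 h

4.33 h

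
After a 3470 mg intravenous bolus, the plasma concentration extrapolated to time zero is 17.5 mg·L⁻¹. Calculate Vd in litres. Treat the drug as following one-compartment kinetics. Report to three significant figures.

198 L

Immediately after an IV bolus, C₀ = Dose / Vd, so Vd = Dose / C₀.
Vd = 3470 / 17.5 = 198.3 L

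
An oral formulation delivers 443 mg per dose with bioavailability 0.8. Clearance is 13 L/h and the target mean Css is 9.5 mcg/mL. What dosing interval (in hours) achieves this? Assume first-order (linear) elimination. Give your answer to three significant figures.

F·D/τ = CL·Css → τ = F·D / (CL·Css).
τ = 0.8 × 443 / (13 × 9.5) = 2.870 h

2.87 h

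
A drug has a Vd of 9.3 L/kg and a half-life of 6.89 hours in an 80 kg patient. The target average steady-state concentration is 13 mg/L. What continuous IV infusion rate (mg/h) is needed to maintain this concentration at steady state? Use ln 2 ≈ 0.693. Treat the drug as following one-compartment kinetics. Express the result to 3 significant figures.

973 mg/h

Vd = 9.3 L/kg × 80 kg = 744.0 L
k = 0.693/6.89 = 0.1006 h⁻¹, so CL = k·Vd = 0.1006 × 744.0 = 74.85 L/h
Infusion rate = CL × Css = 74.85 × 13 = 973.1 mg/h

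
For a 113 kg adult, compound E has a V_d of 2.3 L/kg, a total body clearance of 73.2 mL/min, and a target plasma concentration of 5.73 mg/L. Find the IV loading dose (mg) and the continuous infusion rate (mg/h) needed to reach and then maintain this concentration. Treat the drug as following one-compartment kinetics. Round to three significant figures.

(a) 1490 mg; (b) 25.2 mg/h

Vd = 2.3 L/kg × 113 kg = 259.9 L
Loading: fill Vd to C_target → 259.9 L × 5.73 mg/L = 1489 mg
CL = 73.2 mL/min × 60/1000 = 4.392 L/h
Maintenance infusion rate = CL × Css = 4.392 × 5.73 = 25.17 mg/h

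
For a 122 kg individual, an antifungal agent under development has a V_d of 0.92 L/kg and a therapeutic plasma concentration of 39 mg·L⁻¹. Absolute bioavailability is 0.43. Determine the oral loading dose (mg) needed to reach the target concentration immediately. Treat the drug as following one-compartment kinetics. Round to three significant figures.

10200 mg

Vd(total) = 122 kg × 0.92 L/kg = 112.2 L
The loading dose fills Vd to the target concentration.
LD = Vd × C / F = 112.2 × 39.00 / 0.43 = 10180 mg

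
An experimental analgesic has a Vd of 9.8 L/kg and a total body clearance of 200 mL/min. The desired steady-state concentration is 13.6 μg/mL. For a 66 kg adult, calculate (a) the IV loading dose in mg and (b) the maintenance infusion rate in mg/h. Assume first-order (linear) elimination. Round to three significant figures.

(a) 8800 mg; (b) 163 mg/h

Vd(total) = 66 kg × 9.8 L/kg = 646.8 L
Loading: fill Vd to C_target → 646.8 L × 13.6 mg/L = 8796 mg
CL = 200 mL/min = 200 × 0.06 = 12.00 L/h
Maintenance infusion rate = CL × Css = 12.00 × 13.6 = 163.2 mg/h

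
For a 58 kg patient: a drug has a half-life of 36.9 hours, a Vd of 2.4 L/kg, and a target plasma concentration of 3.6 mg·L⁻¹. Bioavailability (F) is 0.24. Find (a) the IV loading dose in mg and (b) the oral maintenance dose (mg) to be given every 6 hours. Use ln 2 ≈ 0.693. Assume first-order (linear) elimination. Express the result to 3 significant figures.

Vd = 2.4 L/kg × 58 kg = 139.2 L
LD = Vd × C = 139.2 × 3.6 = 501.1 mg
CL = 0.693 × Vd / t½ = 0.693 × 139.2 / 36.9 = 2.614 L/h
D = CL × Css × τ / F = 2.614 × 3.6 × 6 / 0.24 = 235.3 mg

(a) 501 mg; (b) 235 mg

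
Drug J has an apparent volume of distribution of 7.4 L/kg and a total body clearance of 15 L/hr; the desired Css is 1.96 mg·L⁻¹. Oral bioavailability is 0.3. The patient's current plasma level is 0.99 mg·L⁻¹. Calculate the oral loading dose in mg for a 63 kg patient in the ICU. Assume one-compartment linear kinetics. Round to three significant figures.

Total Vd = 7.4 × 63 = 466.2 L
Concentration deficit ΔC = 1.96 − 0.99 = 0.9700 mg/L
LD = Vd × ΔC / F = 466.2 × 0.9700 / 0.3 = 1507 mg

1510 mg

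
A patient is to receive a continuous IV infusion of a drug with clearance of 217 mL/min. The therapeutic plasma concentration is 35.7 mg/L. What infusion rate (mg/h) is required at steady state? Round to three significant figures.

465 mg/h

CL = 217 mL/min = 217 × 0.06 = 13.02 L/h
At steady state, infusion rate equals elimination rate: rate in = CL × Css.
Infusion rate = CL · Css = 13.02 L/h × 35.7 mg/L = 464.8 mg/h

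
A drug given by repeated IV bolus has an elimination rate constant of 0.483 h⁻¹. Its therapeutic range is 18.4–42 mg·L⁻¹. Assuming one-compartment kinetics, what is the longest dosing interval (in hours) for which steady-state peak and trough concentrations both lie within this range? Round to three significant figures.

Between IV bolus doses, concentration decays as C = C₀·e^(−kτ), so C_peak/C_trough = e^(kτ).
τ_max = ln(C_peak/C_trough) / k = ln(42/18.4) / 0.4830 = 0.8253 / 0.4830 = 1.709 h

1.71 h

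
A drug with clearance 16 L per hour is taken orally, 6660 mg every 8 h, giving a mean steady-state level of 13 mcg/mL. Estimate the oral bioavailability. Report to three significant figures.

F·D/τ = CL·Css at steady state → F = CL·Css·τ / D.
F = 16 × 13 × 8 / 6660 = 0.250

0.250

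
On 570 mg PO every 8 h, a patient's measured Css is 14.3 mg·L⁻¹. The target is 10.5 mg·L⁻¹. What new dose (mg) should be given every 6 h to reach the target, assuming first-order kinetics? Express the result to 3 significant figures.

For first-order elimination, Css ∝ F·D/(CL·τ); F and CL are unchanged, so Css ∝ D/τ.
D₂ = D₁ × (Css,target / Css,current) × (τ₂/τ₁) = 570 × (10.5/14.3) × (6/8) = 313.9 mg

314 mg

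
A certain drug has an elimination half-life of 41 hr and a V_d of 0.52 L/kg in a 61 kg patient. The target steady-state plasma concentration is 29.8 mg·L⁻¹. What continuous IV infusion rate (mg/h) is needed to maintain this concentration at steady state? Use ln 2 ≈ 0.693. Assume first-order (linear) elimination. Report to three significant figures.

16.0 mg/h

Total Vd = 0.52 × 61 = 31.72 L
k = 0.693/41 = 0.01690 h⁻¹, so CL = k·Vd = 0.01690 × 31.72 = 0.5361 L/h
Infusion rate = CL × Css = 0.5361 × 29.8 = 15.98 mg/h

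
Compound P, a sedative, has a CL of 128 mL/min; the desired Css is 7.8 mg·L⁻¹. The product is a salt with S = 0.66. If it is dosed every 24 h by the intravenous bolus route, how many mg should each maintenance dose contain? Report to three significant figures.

2180 mg

Convert clearance: 128 mL/min × 60 min/h ÷ 1000 mL/L = 7.680 L/h
At steady state, dose per interval replaces the amount cleared in that interval: S·D/τ = CL·Css.
D = CL × Css × τ / S = 7.680 × 7.8 × 24 / 0.66 = 2178 mg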